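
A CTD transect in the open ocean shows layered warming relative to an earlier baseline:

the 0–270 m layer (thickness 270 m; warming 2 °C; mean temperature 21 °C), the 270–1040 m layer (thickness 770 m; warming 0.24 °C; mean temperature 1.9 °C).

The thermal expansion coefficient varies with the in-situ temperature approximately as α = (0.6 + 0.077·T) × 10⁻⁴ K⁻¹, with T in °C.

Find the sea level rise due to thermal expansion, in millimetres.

Layer 1: α = (0.6 + 0.077×21)×10⁻⁴ = 2.217×10⁻⁴ K⁻¹
Layer 2: α = (0.6 + 0.077×1.9)×10⁻⁴ = 0.7463×10⁻⁴ K⁻¹
2.217×10⁻⁴ × 270 × 2 = 0.119718 m
Layer 2: 770 × 0.24 × 0.7463×10⁻⁴ = 0.013791624 m
Δh = 0.119718 + 0.013791624 = 0.133509624 m

Δh = 134 mm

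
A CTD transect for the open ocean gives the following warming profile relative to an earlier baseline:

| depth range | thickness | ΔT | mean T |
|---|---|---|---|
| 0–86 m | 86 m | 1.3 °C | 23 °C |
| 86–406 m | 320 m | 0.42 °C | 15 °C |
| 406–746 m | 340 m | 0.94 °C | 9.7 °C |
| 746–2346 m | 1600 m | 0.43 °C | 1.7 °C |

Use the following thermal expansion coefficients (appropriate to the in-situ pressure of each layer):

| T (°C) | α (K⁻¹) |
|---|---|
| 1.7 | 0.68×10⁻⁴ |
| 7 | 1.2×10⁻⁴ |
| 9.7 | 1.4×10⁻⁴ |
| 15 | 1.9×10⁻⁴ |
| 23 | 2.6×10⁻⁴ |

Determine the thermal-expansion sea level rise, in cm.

Layer 1 at 23 °C → α = 2.6×10⁻⁴ K⁻¹
Layer 2 at 15 °C → α = 1.9×10⁻⁴ K⁻¹
Layer 3 at 9.7 °C → α = 1.4×10⁻⁴ K⁻¹
Layer 4 at 1.7 °C → α = 0.68×10⁻⁴ K⁻¹
0–86 m: 2.6×10⁻⁴ × 86 × 1.3 = 0.029068 m
86–406 m: 0.42 × 1.9×10⁻⁴ × 320 = 0.025536 m
Layer 3: 340 × 1.4×10⁻⁴ × 0.94 = 0.044744 m
0.68×10⁻⁴ × 1600 × 0.43 = 0.046784 m
Δh = 0.029068 + 0.025536 + 0.044744 + 0.046784 = 0.146132 m ≈ 14.6 cm

about 14.6 cm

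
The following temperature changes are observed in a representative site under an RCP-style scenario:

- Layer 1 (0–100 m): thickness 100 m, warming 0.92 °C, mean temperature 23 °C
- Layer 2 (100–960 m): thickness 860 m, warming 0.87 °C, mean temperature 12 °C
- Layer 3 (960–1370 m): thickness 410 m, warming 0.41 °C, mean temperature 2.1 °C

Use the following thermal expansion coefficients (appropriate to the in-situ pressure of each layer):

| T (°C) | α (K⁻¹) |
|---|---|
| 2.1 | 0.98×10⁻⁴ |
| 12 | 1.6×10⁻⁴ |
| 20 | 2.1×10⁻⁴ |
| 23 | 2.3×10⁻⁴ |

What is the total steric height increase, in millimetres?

Δh = 157 mm

Layer 1 at 23 °C → α = 2.3×10⁻⁴ K⁻¹
Layer 2 at 12 °C → α = 1.6×10⁻⁴ K⁻¹
Layer 3 at 2.1 °C → α = 0.98×10⁻⁴ K⁻¹
Layer 1: 0.92 × 2.3×10⁻⁴ × 100 = 0.02116 m
100–960 m: 0.87 × 1.6×10⁻⁴ × 860 = 0.119712 m
Layer 3: 410 × 0.98×10⁻⁴ × 0.41 = 0.0164738 m
Δh = 0.02116 + 0.119712 + 0.0164738 = 0.1573458 m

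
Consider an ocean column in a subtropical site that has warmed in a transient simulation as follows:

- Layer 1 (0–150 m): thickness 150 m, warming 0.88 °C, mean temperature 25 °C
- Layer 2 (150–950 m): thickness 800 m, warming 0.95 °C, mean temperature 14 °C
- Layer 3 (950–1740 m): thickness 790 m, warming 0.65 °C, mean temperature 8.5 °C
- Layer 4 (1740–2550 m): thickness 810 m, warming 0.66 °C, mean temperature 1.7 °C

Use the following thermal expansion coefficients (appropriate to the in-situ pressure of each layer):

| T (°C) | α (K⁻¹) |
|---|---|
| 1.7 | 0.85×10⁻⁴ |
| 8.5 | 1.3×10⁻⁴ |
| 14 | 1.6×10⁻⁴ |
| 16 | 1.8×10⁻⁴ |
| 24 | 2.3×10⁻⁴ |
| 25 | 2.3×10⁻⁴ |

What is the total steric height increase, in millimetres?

about 260 mm

Layer 1 at 25 °C → α = 2.3×10⁻⁴ K⁻¹
Layer 2 at 14 °C → α = 1.6×10⁻⁴ K⁻¹
Layer 3 at 8.5 °C → α = 1.3×10⁻⁴ K⁻¹
Layer 4 at 1.7 °C → α = 0.85×10⁻⁴ K⁻¹
Layer 1: 150 × 2.3×10⁻⁴ × 0.88 = 0.03036 m
800 × 1.6×10⁻⁴ × 0.95 = 0.12160 m
Layer 3: 790 × 0.65 × 1.3×10⁻⁴ = 0.066755 m
1740–2550 m: 0.85×10⁻⁴ × 0.66 × 810 = 0.045441 m
Δh = 0.03036 + 0.12160 + 0.066755 + 0.045441 = 0.264156 m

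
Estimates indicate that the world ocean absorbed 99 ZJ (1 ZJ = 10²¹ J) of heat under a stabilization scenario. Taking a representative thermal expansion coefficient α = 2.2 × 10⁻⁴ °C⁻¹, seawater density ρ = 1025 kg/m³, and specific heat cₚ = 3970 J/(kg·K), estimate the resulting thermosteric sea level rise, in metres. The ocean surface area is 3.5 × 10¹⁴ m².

0.0153 m

Per unit area: Q = 99×10²¹ / (3.5×10¹⁴) ≈ 2.829×10⁸ J/m²
Δh = αQ/(ρcₚ) = 2.2×10⁻⁴ × 2.829×10⁸ / (1025 × 3970) ≈ 0.015295 m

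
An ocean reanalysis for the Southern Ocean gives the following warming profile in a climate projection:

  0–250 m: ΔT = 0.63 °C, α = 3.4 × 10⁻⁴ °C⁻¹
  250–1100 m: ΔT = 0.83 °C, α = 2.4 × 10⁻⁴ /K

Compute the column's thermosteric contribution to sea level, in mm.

220 mm

0.63 × 3.4×10⁻⁴ × 250 = 0.05355 m
250–1100 m: 850 × 2.4×10⁻⁴ × 0.83 = 0.16932 m
Δh = 0.05355 + 0.16932 = 0.22287 m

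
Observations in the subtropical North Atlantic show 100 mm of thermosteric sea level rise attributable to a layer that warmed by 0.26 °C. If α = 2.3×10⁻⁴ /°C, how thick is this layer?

H = Δh/(αΔT) = 0.1 / (2.3×10⁻⁴ × 0.26) ≈ 1672 m

1670 m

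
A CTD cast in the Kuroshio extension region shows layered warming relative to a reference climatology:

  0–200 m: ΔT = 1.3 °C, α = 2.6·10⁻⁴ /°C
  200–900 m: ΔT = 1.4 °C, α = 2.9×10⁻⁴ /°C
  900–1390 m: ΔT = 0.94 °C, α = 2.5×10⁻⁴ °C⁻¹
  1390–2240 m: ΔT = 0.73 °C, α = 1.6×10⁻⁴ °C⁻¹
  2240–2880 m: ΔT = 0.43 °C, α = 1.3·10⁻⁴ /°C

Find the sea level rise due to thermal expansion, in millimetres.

0–200 m: 2.6×10⁻⁴ × 200 × 1.3 = 0.06760 m
200–900 m: 700 × 1.4 × 2.9×10⁻⁴ = 0.28420 m
0.94 × 490 × 2.5×10⁻⁴ = 0.11515 m
1390–2240 m: 1.6×10⁻⁴ × 0.73 × 850 = 0.09928 m
640 × 1.3×10⁻⁴ × 0.43 = 0.035776 m
Δh = 0.06760 + 0.28420 + 0.11515 + 0.09928 + 0.035776 = 0.602006 m ≈ 602 mm

Δh = 602 mm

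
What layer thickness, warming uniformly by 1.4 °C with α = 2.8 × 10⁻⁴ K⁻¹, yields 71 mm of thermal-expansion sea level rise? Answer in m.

about 181 m

H = Δh/(αΔT) = 0.071 / (2.8×10⁻⁴ × 1.4) ≈ 181.1 m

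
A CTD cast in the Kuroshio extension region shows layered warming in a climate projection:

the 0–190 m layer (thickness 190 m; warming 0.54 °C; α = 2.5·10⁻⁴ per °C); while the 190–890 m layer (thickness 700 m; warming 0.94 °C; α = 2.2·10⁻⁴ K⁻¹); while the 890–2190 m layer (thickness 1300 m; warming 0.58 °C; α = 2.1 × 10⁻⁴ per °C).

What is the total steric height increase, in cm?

0.54 × 2.5×10⁻⁴ × 190 = 0.02565 m
Layer 2: 0.94 × 700 × 2.2×10⁻⁴ = 0.14476 m
1300 × 2.1×10⁻⁴ × 0.58 = 0.15834 m
Δh = 0.02565 + 0.14476 + 0.15834 = 0.32875 m

Δh = 32.9 cm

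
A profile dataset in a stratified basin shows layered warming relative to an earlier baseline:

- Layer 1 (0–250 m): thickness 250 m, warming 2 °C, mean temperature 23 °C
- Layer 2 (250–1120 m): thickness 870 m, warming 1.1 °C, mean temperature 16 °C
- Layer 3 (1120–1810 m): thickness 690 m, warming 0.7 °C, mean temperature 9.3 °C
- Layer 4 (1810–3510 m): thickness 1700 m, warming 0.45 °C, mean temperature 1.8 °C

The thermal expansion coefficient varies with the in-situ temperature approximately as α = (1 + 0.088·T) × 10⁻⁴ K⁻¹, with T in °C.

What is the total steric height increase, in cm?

56 cm

Layer 1: α = (1 + 0.088×23)×10⁻⁴ = 3.024×10⁻⁴ K⁻¹
Layer 2: α = (1 + 0.088×16)×10⁻⁴ = 2.408×10⁻⁴ K⁻¹
Layer 3: α = (1 + 0.088×9.3)×10⁻⁴ = 1.8184×10⁻⁴ K⁻¹
Layer 4: α = (1 + 0.088×1.8)×10⁻⁴ = 1.1584×10⁻⁴ K⁻¹
250 × 2 × 3.024×10⁻⁴ = 0.15120 m
870 × 1.1 × 2.408×10⁻⁴ = 0.2304456 m
Layer 3: 0.7 × 1.8184×10⁻⁴ × 690 = 0.08782872 m
0.45 × 1.1584×10⁻⁴ × 1700 = 0.0886176 m
Δh = 0.15120 + 0.2304456 + 0.08782872 + 0.0886176 = 0.55809192 m ≈ 56 cm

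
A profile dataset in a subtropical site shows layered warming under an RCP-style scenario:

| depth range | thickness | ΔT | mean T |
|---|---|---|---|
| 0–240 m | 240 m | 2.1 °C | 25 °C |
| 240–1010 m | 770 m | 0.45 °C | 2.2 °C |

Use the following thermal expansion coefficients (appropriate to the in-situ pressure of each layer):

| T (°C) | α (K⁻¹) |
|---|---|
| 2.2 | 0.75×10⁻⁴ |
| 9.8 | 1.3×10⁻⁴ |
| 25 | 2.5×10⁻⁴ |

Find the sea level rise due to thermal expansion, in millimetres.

Layer 1 at 25 °C → α = 2.5×10⁻⁴ K⁻¹
Layer 2 at 2.2 °C → α = 0.75×10⁻⁴ K⁻¹
Layer 1: 2.1 × 240 × 2.5×10⁻⁴ = 0.12600 m
240–1010 m: 770 × 0.45 × 0.75×10⁻⁴ = 0.0259875 m
Δh = 0.12600 + 0.0259875 = 0.1519875 m

Δh ≈ 152 mm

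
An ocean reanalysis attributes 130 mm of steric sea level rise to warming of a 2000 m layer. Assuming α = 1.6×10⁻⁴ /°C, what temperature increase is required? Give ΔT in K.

ΔT ≈ 0.41 K

ΔT = Δh/(αH) = 0.13 / (1.6×10⁻⁴ × 2000) ≈ 0.4063 K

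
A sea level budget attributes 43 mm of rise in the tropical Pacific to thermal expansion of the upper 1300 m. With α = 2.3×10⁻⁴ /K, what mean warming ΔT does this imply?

about 0.144 K

ΔT = Δh/(αH) = 0.043 / (2.3×10⁻⁴ × 1300) ≈ 0.1438 K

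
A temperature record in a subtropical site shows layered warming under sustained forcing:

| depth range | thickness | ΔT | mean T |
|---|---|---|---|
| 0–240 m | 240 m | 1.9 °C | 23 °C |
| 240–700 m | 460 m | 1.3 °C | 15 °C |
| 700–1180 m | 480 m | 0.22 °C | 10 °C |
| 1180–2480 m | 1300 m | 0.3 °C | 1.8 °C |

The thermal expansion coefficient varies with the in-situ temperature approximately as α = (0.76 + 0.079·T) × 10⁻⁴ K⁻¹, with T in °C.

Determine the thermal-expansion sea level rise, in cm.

29 cm of thermosteric rise

Layer 1: α = (0.76 + 0.079×23)×10⁻⁴ = 2.577×10⁻⁴ K⁻¹
Layer 2: α = (0.76 + 0.079×15)×10⁻⁴ = 1.945×10⁻⁴ K⁻¹
Layer 3: α = (0.76 + 0.079×10)×10⁻⁴ = 1.55×10⁻⁴ K⁻¹
Layer 4: α = (0.76 + 0.079×1.8)×10⁻⁴ = 0.9022×10⁻⁴ K⁻¹
Layer 1: 240 × 2.577×10⁻⁴ × 1.9 = 0.1175112 m
1.3 × 460 × 1.945×10⁻⁴ = 0.116311 m
480 × 0.22 × 1.55×10⁻⁴ = 0.016368 m
Layer 4: 0.9022×10⁻⁴ × 0.3 × 1300 = 0.0351858 m
Δh = 0.1175112 + 0.116311 + 0.016368 + 0.0351858 = 0.285376 m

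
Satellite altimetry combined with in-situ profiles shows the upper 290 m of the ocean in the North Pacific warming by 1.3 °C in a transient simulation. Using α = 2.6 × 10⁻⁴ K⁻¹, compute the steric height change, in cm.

Δh ≈ 9.8 cm

Δh = αΔT·H = 2.6×10⁻⁴ × 1.3 × 290 = 0.09802 m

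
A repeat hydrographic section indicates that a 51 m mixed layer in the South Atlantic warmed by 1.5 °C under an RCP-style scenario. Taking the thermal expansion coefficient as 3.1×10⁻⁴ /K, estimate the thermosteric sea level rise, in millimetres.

Δh = αΔT·H = 3.1×10⁻⁴ × 1.5 × 51 = 0.023715 m

about 23.7 mm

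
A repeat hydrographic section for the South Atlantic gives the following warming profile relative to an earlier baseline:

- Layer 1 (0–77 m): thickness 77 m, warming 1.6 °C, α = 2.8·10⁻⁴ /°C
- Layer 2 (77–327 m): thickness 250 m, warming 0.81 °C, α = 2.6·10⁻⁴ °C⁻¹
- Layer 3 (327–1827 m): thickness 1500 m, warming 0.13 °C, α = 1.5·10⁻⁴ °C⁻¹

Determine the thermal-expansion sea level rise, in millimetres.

Δh ≈ 120 mm

0–77 m: 1.6 × 2.8×10⁻⁴ × 77 = 0.034496 m
77–327 m: 2.6×10⁻⁴ × 250 × 0.81 = 0.05265 m
0.13 × 1500 × 1.5×10⁻⁴ = 0.02925 m
Δh = 0.034496 + 0.05265 + 0.02925 = 0.116396 m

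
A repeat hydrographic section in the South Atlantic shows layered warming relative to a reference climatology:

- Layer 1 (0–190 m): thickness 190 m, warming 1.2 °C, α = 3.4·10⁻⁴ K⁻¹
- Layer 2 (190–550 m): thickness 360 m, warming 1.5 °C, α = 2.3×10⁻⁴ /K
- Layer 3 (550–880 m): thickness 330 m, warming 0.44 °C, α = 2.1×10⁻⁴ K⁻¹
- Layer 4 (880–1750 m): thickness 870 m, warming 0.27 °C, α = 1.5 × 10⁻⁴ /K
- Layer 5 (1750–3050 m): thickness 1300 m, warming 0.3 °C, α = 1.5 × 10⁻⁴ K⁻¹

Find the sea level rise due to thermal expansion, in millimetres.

190 × 1.2 × 3.4×10⁻⁴ = 0.07752 m
190–550 m: 360 × 2.3×10⁻⁴ × 1.5 = 0.12420 m
Layer 3: 330 × 0.44 × 2.1×10⁻⁴ = 0.030492 m
870 × 1.5×10⁻⁴ × 0.27 = 0.035235 m
1300 × 0.3 × 1.5×10⁻⁴ = 0.05850 m
Δh = 0.07752 + 0.12420 + 0.030492 + 0.035235 + 0.05850 = 0.325947 m

Δh = 330 mm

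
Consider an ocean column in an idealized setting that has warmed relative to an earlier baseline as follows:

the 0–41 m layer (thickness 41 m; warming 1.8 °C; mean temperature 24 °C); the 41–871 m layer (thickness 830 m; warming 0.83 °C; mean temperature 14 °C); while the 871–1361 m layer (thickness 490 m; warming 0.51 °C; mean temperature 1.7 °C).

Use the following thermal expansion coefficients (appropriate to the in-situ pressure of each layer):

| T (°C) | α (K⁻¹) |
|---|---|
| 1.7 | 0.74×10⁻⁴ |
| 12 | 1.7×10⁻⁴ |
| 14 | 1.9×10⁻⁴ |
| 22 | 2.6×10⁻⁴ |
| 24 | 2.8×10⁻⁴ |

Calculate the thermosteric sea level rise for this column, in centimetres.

Layer 1 at 24 °C → α = 2.8×10⁻⁴ K⁻¹
Layer 2 at 14 °C → α = 1.9×10⁻⁴ K⁻¹
Layer 3 at 1.7 °C → α = 0.74×10⁻⁴ K⁻¹
0–41 m: 41 × 2.8×10⁻⁴ × 1.8 = 0.020664 m
1.9×10⁻⁴ × 0.83 × 830 = 0.130891 m
Layer 3: 490 × 0.74×10⁻⁴ × 0.51 = 0.0184926 m
Δh = 0.020664 + 0.130891 + 0.0184926 = 0.1700476 m ≈ 17 cm

Δh = 17 cm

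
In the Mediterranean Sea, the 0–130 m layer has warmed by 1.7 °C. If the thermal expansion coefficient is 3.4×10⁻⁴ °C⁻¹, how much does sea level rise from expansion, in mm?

Δh = αΔT·H = 3.4×10⁻⁴ × 1.7 × 130 = 0.07514 m

75.1 mm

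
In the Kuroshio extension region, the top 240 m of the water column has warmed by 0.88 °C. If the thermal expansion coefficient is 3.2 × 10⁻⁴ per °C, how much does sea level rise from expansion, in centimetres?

6.76 cm of thermosteric rise

Δh = αΔT·H = 3.2×10⁻⁴ × 0.88 × 240 = 0.067584 m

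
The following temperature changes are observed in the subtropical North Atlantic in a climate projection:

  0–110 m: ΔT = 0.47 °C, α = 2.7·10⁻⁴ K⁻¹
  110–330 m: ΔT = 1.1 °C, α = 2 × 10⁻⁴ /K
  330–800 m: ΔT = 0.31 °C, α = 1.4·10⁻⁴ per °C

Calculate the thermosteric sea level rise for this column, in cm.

8.28 cm

0.47 × 110 × 2.7×10⁻⁴ = 0.013959 m
2×10⁻⁴ × 220 × 1.1 = 0.04840 m
0.31 × 470 × 1.4×10⁻⁴ = 0.020398 m
Δh = 0.013959 + 0.04840 + 0.020398 = 0.082757 m ≈ 8.28 cm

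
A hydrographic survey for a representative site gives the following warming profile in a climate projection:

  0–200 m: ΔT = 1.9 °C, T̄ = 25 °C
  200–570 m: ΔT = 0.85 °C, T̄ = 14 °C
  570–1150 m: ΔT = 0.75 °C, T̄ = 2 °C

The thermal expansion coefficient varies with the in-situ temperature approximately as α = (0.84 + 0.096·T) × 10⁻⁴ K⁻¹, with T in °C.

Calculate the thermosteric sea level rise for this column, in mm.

Layer 1: α = (0.84 + 0.096×25)×10⁻⁴ = 3.24×10⁻⁴ K⁻¹
Layer 2: α = (0.84 + 0.096×14)×10⁻⁴ = 2.184×10⁻⁴ K⁻¹
Layer 3: α = (0.84 + 0.096×2)×10⁻⁴ = 1.032×10⁻⁴ K⁻¹
Layer 1: 200 × 1.9 × 3.24×10⁻⁴ = 0.12312 m
370 × 2.184×10⁻⁴ × 0.85 = 0.0686868 m
570–1150 m: 0.75 × 580 × 1.032×10⁻⁴ = 0.044892 m
Δh = 0.12312 + 0.0686868 + 0.044892 = 0.2366988 m

Δh = 240 mm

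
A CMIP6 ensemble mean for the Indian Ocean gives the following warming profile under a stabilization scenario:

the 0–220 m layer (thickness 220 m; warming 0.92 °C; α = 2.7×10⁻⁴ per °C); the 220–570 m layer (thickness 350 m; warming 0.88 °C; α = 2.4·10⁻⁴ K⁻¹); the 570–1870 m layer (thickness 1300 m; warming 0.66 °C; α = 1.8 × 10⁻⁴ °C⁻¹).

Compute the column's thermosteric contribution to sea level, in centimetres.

about 28.3 cm

Layer 1: 2.7×10⁻⁴ × 0.92 × 220 = 0.054648 m
220–570 m: 0.88 × 350 × 2.4×10⁻⁴ = 0.07392 m
570–1870 m: 1300 × 1.8×10⁻⁴ × 0.66 = 0.15444 m
Δh = 0.054648 + 0.07392 + 0.15444 = 0.283008 m ≈ 28.3 cm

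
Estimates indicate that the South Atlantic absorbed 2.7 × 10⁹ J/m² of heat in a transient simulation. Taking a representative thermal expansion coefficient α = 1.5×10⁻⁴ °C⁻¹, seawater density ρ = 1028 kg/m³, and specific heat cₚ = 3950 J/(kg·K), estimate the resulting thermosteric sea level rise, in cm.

10 cm

Δh = αQ/(ρcₚ) = 1.5×10⁻⁴ × 2.7×10⁹ / (1028 × 3950) ≈ 0.099739 m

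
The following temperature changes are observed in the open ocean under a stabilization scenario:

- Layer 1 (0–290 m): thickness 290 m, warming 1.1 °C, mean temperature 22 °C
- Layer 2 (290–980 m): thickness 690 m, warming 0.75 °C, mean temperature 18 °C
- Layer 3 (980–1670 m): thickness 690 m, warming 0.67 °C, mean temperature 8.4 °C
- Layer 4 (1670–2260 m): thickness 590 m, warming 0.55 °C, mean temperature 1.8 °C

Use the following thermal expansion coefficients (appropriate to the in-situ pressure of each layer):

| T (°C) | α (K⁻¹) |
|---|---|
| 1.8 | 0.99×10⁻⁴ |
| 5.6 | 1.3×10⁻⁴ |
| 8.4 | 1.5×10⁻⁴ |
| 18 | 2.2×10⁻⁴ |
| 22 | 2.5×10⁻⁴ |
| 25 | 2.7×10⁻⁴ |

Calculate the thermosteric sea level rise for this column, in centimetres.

about 30 cm

Layer 1 at 22 °C → α = 2.5×10⁻⁴ K⁻¹
Layer 2 at 18 °C → α = 2.2×10⁻⁴ K⁻¹
Layer 3 at 8.4 °C → α = 1.5×10⁻⁴ K⁻¹
Layer 4 at 1.8 °C → α = 0.99×10⁻⁴ K⁻¹
2.5×10⁻⁴ × 290 × 1.1 = 0.07975 m
290–980 m: 690 × 0.75 × 2.2×10⁻⁴ = 0.11385 m
Layer 3: 1.5×10⁻⁴ × 0.67 × 690 = 0.069345 m
0.99×10⁻⁴ × 590 × 0.55 = 0.0321255 m
Δh = 0.07975 + 0.11385 + 0.069345 + 0.0321255 = 0.2950705 m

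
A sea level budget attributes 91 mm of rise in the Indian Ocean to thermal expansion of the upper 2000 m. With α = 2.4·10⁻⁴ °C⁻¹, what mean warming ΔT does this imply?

0.19 °C

ΔT = Δh/(αH) = 0.091 / (2.4×10⁻⁴ × 2000) ≈ 0.1896 °C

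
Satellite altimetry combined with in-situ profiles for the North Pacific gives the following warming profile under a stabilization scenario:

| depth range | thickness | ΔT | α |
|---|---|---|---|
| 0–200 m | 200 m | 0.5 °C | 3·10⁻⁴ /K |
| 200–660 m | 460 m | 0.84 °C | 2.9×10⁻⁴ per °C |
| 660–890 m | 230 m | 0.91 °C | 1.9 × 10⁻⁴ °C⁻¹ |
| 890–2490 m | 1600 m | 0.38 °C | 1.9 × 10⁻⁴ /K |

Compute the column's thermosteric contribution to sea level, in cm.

0–200 m: 200 × 3×10⁻⁴ × 0.5 = 0.03000 m
0.84 × 2.9×10⁻⁴ × 460 = 0.112056 m
Layer 3: 230 × 1.9×10⁻⁴ × 0.91 = 0.039767 m
1.9×10⁻⁴ × 1600 × 0.38 = 0.11552 m
Δh = 0.03000 + 0.112056 + 0.039767 + 0.11552 = 0.297343 m ≈ 30 cm

Δh = 30 cm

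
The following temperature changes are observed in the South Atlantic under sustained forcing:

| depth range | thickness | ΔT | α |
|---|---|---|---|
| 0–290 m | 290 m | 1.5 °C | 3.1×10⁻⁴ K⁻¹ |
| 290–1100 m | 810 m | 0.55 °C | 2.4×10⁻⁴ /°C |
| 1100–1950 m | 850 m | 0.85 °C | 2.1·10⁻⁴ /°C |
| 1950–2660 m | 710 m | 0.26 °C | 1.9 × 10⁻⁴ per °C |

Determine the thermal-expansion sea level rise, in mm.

429 mm of thermosteric rise

Layer 1: 1.5 × 290 × 3.1×10⁻⁴ = 0.13485 m
Layer 2: 0.55 × 2.4×10⁻⁴ × 810 = 0.10692 m
850 × 0.85 × 2.1×10⁻⁴ = 0.151725 m
Layer 4: 0.26 × 1.9×10⁻⁴ × 710 = 0.035074 m
Δh = 0.13485 + 0.10692 + 0.151725 + 0.035074 = 0.428569 m ≈ 429 mm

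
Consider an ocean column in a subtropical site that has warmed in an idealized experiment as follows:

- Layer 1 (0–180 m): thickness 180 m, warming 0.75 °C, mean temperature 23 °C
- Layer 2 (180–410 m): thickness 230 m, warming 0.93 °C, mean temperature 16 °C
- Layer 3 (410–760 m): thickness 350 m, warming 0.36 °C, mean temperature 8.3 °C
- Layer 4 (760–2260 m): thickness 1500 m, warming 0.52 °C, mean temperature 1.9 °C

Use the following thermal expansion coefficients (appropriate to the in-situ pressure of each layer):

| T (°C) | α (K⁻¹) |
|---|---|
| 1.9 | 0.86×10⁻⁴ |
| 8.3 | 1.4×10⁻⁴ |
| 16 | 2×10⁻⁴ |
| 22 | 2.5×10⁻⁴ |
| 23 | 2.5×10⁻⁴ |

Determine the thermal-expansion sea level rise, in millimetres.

Layer 1 at 23 °C → α = 2.5×10⁻⁴ K⁻¹
Layer 2 at 16 °C → α = 2×10⁻⁴ K⁻¹
Layer 3 at 8.3 °C → α = 1.4×10⁻⁴ K⁻¹
Layer 4 at 1.9 °C → α = 0.86×10⁻⁴ K⁻¹
0–180 m: 0.75 × 2.5×10⁻⁴ × 180 = 0.03375 m
2×10⁻⁴ × 230 × 0.93 = 0.04278 m
410–760 m: 1.4×10⁻⁴ × 0.36 × 350 = 0.01764 m
760–2260 m: 0.52 × 1500 × 0.86×10⁻⁴ = 0.06708 m
Δh = 0.03375 + 0.04278 + 0.01764 + 0.06708 = 0.16125 m ≈ 160 mm

160 mm of thermosteric rise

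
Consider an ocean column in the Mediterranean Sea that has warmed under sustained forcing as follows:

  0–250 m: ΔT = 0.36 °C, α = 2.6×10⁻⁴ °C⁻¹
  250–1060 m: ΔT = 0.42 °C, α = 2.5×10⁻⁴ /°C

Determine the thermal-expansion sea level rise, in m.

Δh ≈ 0.108 m

250 × 2.6×10⁻⁴ × 0.36 = 0.02340 m
Layer 2: 0.42 × 810 × 2.5×10⁻⁴ = 0.08505 m
Δh = 0.02340 + 0.08505 = 0.10845 m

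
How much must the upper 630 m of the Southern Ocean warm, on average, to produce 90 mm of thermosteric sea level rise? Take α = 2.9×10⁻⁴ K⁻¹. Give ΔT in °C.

about 0.493 °C

ΔT = Δh/(αH) = 0.09 / (2.9×10⁻⁴ × 630) ≈ 0.4926 °C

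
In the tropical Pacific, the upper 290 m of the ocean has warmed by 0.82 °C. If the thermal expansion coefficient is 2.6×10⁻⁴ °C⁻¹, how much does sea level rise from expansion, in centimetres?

6.18 cm of thermosteric rise

Δh = αΔT·H = 2.6×10⁻⁴ × 0.82 × 290 = 0.061828 m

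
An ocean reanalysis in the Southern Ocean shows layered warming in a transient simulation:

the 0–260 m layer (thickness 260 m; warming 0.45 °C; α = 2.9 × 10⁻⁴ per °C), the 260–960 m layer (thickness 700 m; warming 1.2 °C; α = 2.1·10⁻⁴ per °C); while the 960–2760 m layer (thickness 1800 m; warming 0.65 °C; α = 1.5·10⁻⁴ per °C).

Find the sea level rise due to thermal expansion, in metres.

0.45 × 2.9×10⁻⁴ × 260 = 0.03393 m
260–960 m: 700 × 1.2 × 2.1×10⁻⁴ = 0.17640 m
1800 × 0.65 × 1.5×10⁻⁴ = 0.17550 m
Δh = 0.03393 + 0.17640 + 0.17550 = 0.38583 m ≈ 0.386 m

Δh = 0.386 m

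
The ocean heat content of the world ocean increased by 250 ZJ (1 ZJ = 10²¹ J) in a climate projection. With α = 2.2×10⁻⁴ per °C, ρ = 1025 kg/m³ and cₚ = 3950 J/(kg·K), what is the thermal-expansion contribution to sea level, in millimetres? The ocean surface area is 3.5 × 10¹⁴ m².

Δh ≈ 38.8 mm

Per unit area: Q = 250×10²¹ / (3.5×10¹⁴) ≈ 7.143×10⁸ J/m²
Δh = αQ/(ρcₚ) = 2.2×10⁻⁴ × 7.143×10⁸ / (1025 × 3950) ≈ 0.038813 m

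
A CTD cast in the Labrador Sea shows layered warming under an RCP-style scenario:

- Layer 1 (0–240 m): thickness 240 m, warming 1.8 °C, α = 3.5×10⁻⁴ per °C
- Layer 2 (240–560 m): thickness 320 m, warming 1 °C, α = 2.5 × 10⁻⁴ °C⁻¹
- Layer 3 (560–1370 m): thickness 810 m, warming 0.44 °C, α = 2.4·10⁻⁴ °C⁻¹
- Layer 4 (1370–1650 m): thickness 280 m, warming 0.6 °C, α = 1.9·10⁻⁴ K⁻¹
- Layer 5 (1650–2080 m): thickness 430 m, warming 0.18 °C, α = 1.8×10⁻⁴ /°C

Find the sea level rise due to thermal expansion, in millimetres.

0–240 m: 3.5×10⁻⁴ × 1.8 × 240 = 0.15120 m
240–560 m: 1 × 320 × 2.5×10⁻⁴ = 0.08000 m
810 × 0.44 × 2.4×10⁻⁴ = 0.085536 m
280 × 1.9×10⁻⁴ × 0.6 = 0.03192 m
430 × 1.8×10⁻⁴ × 0.18 = 0.013932 m
Δh = 0.15120 + 0.08000 + 0.085536 + 0.03192 + 0.013932 = 0.362588 m

Δh = 363 mm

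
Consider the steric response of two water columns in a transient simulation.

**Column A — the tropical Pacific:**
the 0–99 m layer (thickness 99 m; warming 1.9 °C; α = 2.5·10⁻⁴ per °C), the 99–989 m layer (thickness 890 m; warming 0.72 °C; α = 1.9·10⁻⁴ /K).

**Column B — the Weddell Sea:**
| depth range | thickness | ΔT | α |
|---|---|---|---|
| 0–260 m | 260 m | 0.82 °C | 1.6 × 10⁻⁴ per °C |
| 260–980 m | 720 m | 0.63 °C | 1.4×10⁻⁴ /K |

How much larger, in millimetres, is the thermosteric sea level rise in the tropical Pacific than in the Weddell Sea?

71 mm larger

A 0–99 m: 99 × 1.9 × 2.5×10⁻⁴ = 0.047025 m
A Layer 2: 1.9×10⁻⁴ × 0.72 × 890 = 0.121752 m
A total: 0.168777 m
B 260 × 1.6×10⁻⁴ × 0.82 = 0.034112 m
B Layer 2: 0.63 × 1.4×10⁻⁴ × 720 = 0.063504 m
B total: 0.097616 m
Difference: 0.168777 − 0.097616 = 0.071161 m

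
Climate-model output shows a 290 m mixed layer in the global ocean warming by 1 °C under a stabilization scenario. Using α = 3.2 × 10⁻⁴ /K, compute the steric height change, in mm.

Δh = αΔT·H = 3.2×10⁻⁴ × 1 × 290 = 0.09280 m

Δh = 92.8 mm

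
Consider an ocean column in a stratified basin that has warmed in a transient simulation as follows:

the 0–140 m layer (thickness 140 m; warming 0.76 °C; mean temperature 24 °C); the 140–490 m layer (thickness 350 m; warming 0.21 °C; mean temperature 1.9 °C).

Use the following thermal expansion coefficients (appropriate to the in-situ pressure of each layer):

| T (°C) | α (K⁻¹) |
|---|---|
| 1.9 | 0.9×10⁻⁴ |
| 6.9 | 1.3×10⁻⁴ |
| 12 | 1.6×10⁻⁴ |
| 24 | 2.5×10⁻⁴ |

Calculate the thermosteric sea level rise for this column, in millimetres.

Δh = 33 mm

Layer 1 at 24 °C → α = 2.5×10⁻⁴ K⁻¹
Layer 2 at 1.9 °C → α = 0.9×10⁻⁴ K⁻¹
0–140 m: 0.76 × 140 × 2.5×10⁻⁴ = 0.02660 m
350 × 0.9×10⁻⁴ × 0.21 = 0.006615 m
Δh = 0.02660 + 0.006615 = 0.033215 m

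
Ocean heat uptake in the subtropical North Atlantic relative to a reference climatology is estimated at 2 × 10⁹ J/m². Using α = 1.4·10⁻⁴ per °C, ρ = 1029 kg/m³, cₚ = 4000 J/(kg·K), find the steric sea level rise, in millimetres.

Δh = 68 mm

Δh = αQ/(ρcₚ) = 1.4×10⁻⁴ × 2×10⁹ / (1029 × 4000) ≈ 0.068027 m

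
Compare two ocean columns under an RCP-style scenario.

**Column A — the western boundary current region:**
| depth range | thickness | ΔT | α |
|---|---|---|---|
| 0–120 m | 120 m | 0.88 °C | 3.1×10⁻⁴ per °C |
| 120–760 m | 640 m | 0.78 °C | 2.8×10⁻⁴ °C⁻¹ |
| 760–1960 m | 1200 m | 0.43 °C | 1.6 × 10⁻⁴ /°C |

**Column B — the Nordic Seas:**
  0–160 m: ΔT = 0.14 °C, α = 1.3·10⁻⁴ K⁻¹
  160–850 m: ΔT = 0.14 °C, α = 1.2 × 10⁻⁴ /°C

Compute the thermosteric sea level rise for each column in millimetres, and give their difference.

Δh_A ≈ 260 mm, Δh_B ≈ 15 mm; difference ≈ 240 mm

A Layer 1: 120 × 0.88 × 3.1×10⁻⁴ = 0.032736 m
A 120–760 m: 640 × 2.8×10⁻⁴ × 0.78 = 0.139776 m
A Layer 3: 1.6×10⁻⁴ × 1200 × 0.43 = 0.08256 m
A total: 0.255072 m
B 0–160 m: 160 × 1.3×10⁻⁴ × 0.14 = 0.002912 m
B 160–850 m: 0.14 × 690 × 1.2×10⁻⁴ = 0.011592 m
B total: 0.014504 m
Difference: 0.255072 − 0.014504 = 0.240568 m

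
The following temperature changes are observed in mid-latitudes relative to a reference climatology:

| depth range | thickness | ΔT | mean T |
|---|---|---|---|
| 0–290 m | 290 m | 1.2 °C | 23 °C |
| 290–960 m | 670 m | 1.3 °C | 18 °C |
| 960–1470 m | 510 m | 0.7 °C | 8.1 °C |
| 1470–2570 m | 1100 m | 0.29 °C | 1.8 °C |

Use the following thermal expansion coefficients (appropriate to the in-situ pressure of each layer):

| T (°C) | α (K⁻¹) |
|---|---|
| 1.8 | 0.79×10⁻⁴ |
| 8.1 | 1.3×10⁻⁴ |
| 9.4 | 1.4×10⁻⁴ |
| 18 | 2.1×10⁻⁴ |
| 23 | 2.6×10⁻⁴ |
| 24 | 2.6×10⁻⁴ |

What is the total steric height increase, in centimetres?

Layer 1 at 23 °C → α = 2.6×10⁻⁴ K⁻¹
Layer 2 at 18 °C → α = 2.1×10⁻⁴ K⁻¹
Layer 3 at 8.1 °C → α = 1.3×10⁻⁴ K⁻¹
Layer 4 at 1.8 °C → α = 0.79×10⁻⁴ K⁻¹
0–290 m: 1.2 × 290 × 2.6×10⁻⁴ = 0.09048 m
290–960 m: 1.3 × 670 × 2.1×10⁻⁴ = 0.18291 m
510 × 1.3×10⁻⁴ × 0.7 = 0.04641 m
1470–2570 m: 1100 × 0.79×10⁻⁴ × 0.29 = 0.025201 m
Δh = 0.09048 + 0.18291 + 0.04641 + 0.025201 = 0.345001 m

34.5 cm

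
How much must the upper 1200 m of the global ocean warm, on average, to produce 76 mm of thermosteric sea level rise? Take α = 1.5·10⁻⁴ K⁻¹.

0.422 K

ΔT = Δh/(αH) = 0.076 / (1.5×10⁻⁴ × 1200) ≈ 0.4222 K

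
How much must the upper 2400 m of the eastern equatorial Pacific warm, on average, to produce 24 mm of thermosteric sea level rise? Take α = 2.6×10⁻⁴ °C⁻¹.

ΔT ≈ 0.038 K

ΔT = Δh/(αH) = 0.024 / (2.6×10⁻⁴ × 2400) ≈ 0.03846 K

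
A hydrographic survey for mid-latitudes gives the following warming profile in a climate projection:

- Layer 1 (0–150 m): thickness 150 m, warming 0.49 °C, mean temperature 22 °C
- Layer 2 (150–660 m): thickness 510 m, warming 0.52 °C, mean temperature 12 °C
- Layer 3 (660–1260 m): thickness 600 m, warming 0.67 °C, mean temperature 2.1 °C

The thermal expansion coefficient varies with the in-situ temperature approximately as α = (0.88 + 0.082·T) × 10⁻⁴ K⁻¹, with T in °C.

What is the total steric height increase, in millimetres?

Layer 1: α = (0.88 + 0.082×22)×10⁻⁴ = 2.684×10⁻⁴ K⁻¹
Layer 2: α = (0.88 + 0.082×12)×10⁻⁴ = 1.864×10⁻⁴ K⁻¹
Layer 3: α = (0.88 + 0.082×2.1)×10⁻⁴ = 1.0522×10⁻⁴ K⁻¹
150 × 2.684×10⁻⁴ × 0.49 = 0.0197274 m
150–660 m: 510 × 0.52 × 1.864×10⁻⁴ = 0.04943328 m
660–1260 m: 1.0522×10⁻⁴ × 0.67 × 600 = 0.04229844 m
Δh = 0.0197274 + 0.04943328 + 0.04229844 = 0.11145912 m ≈ 111 mm

Δh ≈ 111 mm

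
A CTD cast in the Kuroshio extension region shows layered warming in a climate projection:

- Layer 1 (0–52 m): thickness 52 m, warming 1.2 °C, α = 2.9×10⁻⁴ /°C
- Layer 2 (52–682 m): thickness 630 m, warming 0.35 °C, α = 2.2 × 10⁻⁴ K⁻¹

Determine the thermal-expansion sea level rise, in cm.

6.7 cm of thermosteric rise

Layer 1: 52 × 2.9×10⁻⁴ × 1.2 = 0.018096 m
Layer 2: 0.35 × 630 × 2.2×10⁻⁴ = 0.04851 m
Δh = 0.018096 + 0.04851 = 0.066606 m ≈ 6.7 cm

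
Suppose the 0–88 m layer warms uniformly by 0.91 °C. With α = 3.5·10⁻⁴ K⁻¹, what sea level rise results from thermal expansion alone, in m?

Δh = 0.0280 m

Δh = αΔT·H = 3.5×10⁻⁴ × 0.91 × 88 = 0.028028 m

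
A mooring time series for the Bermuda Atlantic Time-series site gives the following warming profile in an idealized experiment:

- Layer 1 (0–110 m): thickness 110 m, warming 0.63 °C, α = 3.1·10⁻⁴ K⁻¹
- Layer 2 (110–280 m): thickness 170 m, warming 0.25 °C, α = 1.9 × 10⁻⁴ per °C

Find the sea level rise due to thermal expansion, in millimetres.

0–110 m: 0.63 × 3.1×10⁻⁴ × 110 = 0.021483 m
Layer 2: 1.9×10⁻⁴ × 170 × 0.25 = 0.008075 m
Δh = 0.021483 + 0.008075 = 0.029558 m

Δh ≈ 29.6 mm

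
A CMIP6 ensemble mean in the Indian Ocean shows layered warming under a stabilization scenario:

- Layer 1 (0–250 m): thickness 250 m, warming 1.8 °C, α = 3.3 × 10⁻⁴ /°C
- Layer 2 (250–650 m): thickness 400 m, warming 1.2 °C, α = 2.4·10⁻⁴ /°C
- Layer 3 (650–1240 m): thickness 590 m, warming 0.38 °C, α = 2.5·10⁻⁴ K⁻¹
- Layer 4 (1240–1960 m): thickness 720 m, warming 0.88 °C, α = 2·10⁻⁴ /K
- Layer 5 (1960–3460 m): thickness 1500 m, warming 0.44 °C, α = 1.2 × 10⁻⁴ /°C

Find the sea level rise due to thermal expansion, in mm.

250 × 3.3×10⁻⁴ × 1.8 = 0.14850 m
250–650 m: 1.2 × 2.4×10⁻⁴ × 400 = 0.11520 m
650–1240 m: 2.5×10⁻⁴ × 0.38 × 590 = 0.05605 m
Layer 4: 0.88 × 720 × 2×10⁻⁴ = 0.12672 m
1500 × 1.2×10⁻⁴ × 0.44 = 0.07920 m
Δh = 0.14850 + 0.11520 + 0.05605 + 0.12672 + 0.07920 = 0.52567 m ≈ 526 mm

Δh = 526 mm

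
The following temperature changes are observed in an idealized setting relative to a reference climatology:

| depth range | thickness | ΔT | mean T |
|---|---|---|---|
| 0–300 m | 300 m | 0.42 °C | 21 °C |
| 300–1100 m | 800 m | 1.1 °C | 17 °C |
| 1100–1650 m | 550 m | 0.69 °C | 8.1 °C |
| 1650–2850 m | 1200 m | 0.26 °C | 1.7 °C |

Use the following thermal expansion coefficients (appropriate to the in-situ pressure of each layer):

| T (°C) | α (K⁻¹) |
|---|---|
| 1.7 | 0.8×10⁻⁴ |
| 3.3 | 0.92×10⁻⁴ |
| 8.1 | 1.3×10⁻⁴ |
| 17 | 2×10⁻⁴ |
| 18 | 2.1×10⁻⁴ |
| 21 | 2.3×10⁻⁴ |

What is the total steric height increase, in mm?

Δh = 279 mm

Layer 1 at 21 °C → α = 2.3×10⁻⁴ K⁻¹
Layer 2 at 17 °C → α = 2×10⁻⁴ K⁻¹
Layer 3 at 8.1 °C → α = 1.3×10⁻⁴ K⁻¹
Layer 4 at 1.7 °C → α = 0.8×10⁻⁴ K⁻¹
300 × 2.3×10⁻⁴ × 0.42 = 0.02898 m
300–1100 m: 800 × 1.1 × 2×10⁻⁴ = 0.17600 m
1100–1650 m: 1.3×10⁻⁴ × 550 × 0.69 = 0.049335 m
1650–2850 m: 0.26 × 1200 × 0.8×10⁻⁴ = 0.02496 m
Δh = 0.02898 + 0.17600 + 0.049335 + 0.02496 = 0.279275 m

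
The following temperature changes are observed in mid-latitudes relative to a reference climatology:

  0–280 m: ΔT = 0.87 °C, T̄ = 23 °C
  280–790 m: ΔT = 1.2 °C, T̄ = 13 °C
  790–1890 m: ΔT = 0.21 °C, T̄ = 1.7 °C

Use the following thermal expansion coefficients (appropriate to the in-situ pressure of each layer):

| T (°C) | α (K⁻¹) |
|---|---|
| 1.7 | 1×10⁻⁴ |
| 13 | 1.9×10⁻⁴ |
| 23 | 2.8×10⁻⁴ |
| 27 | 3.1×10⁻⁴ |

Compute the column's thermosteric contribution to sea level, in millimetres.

Δh = 210 mm

Layer 1 at 23 °C → α = 2.8×10⁻⁴ K⁻¹
Layer 2 at 13 °C → α = 1.9×10⁻⁴ K⁻¹
Layer 3 at 1.7 °C → α = 1×10⁻⁴ K⁻¹
0–280 m: 2.8×10⁻⁴ × 0.87 × 280 = 0.068208 m
Layer 2: 510 × 1.9×10⁻⁴ × 1.2 = 0.11628 m
1100 × 1×10⁻⁴ × 0.21 = 0.02310 m
Δh = 0.068208 + 0.11628 + 0.02310 = 0.207588 m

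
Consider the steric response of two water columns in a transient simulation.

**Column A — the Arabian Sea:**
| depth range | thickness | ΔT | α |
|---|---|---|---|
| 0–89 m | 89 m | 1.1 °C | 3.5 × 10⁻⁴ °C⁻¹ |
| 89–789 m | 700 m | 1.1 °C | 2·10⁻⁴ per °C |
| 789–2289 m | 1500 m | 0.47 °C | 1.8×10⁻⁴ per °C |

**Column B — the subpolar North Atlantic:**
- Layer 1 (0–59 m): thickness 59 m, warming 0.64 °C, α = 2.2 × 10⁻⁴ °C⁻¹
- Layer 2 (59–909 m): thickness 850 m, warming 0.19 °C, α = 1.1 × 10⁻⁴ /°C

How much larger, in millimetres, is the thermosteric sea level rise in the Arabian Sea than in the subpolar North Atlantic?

A 1.1 × 3.5×10⁻⁴ × 89 = 0.034265 m
A Layer 2: 1.1 × 700 × 2×10⁻⁴ = 0.15400 m
A 1.8×10⁻⁴ × 1500 × 0.47 = 0.12690 m
A total: 0.315165 m
B 0–59 m: 0.64 × 59 × 2.2×10⁻⁴ = 0.0083072 m
B Layer 2: 0.19 × 1.1×10⁻⁴ × 850 = 0.017765 m
B total: 0.0260722 m
Difference: 0.315165 − 0.0260722 = 0.2890928 m

290 mm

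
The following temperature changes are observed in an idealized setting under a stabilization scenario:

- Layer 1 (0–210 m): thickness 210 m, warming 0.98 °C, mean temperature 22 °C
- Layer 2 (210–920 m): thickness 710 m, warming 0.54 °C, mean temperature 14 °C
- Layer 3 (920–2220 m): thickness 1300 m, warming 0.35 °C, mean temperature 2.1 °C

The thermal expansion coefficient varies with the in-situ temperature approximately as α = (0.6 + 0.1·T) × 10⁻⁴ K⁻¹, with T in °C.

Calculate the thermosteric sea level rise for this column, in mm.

Layer 1: α = (0.6 + 0.1×22)×10⁻⁴ = 2.8×10⁻⁴ K⁻¹
Layer 2: α = (0.6 + 0.1×14)×10⁻⁴ = 2×10⁻⁴ K⁻¹
Layer 3: α = (0.6 + 0.1×2.1)×10⁻⁴ = 0.81×10⁻⁴ K⁻¹
Layer 1: 2.8×10⁻⁴ × 0.98 × 210 = 0.057624 m
210–920 m: 710 × 2×10⁻⁴ × 0.54 = 0.07668 m
1300 × 0.81×10⁻⁴ × 0.35 = 0.036855 m
Δh = 0.057624 + 0.07668 + 0.036855 = 0.171159 m

170 mm of thermosteric rise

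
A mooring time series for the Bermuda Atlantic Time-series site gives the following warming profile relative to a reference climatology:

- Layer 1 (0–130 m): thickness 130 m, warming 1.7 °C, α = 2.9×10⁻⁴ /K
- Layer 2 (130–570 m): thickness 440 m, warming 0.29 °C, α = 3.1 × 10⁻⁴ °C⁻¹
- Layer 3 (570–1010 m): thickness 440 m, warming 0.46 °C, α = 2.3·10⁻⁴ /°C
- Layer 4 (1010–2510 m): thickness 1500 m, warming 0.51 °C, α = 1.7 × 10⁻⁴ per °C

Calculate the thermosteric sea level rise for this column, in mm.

280 mm of thermosteric rise

130 × 1.7 × 2.9×10⁻⁴ = 0.06409 m
Layer 2: 3.1×10⁻⁴ × 0.29 × 440 = 0.039556 m
Layer 3: 0.46 × 2.3×10⁻⁴ × 440 = 0.046552 m
1.7×10⁻⁴ × 1500 × 0.51 = 0.13005 m
Δh = 0.06409 + 0.039556 + 0.046552 + 0.13005 = 0.280248 m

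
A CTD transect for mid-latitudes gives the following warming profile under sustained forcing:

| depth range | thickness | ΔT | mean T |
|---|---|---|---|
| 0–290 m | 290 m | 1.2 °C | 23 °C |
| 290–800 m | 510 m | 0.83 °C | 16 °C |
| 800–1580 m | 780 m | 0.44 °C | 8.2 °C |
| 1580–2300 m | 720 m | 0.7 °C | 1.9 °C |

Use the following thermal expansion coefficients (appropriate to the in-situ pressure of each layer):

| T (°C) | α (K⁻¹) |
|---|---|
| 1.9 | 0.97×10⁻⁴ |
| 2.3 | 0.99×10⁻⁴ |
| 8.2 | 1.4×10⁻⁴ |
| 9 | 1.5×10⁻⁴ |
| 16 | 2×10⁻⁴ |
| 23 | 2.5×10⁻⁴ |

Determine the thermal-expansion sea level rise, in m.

Δh ≈ 0.27 m

Layer 1 at 23 °C → α = 2.5×10⁻⁴ K⁻¹
Layer 2 at 16 °C → α = 2×10⁻⁴ K⁻¹
Layer 3 at 8.2 °C → α = 1.4×10⁻⁴ K⁻¹
Layer 4 at 1.9 °C → α = 0.97×10⁻⁴ K⁻¹
2.5×10⁻⁴ × 290 × 1.2 = 0.08700 m
2×10⁻⁴ × 510 × 0.83 = 0.08466 m
1.4×10⁻⁴ × 780 × 0.44 = 0.048048 m
0.97×10⁻⁴ × 0.7 × 720 = 0.048888 m
Δh = 0.08700 + 0.08466 + 0.048048 + 0.048888 = 0.268596 m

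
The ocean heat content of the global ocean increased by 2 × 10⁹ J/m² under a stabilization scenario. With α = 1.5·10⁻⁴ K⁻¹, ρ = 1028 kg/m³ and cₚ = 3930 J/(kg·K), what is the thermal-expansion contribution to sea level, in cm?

Δh = 7.43 cm

Δh = αQ/(ρcₚ) = 1.5×10⁻⁴ × 2×10⁹ / (1028 × 3930) ≈ 0.074257 m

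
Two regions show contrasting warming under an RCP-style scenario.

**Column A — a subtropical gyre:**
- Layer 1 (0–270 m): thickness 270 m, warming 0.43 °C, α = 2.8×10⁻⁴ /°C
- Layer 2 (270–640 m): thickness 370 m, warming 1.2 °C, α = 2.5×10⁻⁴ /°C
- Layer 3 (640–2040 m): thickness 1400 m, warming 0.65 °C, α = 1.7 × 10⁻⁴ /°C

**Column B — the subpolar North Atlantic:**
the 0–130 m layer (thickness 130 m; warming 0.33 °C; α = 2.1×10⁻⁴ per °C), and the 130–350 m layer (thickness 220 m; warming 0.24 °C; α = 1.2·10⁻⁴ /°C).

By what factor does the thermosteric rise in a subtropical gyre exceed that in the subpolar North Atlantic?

a factor of 19

A 2.8×10⁻⁴ × 0.43 × 270 = 0.032508 m
A 270–640 m: 2.5×10⁻⁴ × 370 × 1.2 = 0.11100 m
A 1400 × 0.65 × 1.7×10⁻⁴ = 0.15470 m
A total: 0.298208 m
B Layer 1: 130 × 2.1×10⁻⁴ × 0.33 = 0.009009 m
B Layer 2: 220 × 1.2×10⁻⁴ × 0.24 = 0.006336 m
B total: 0.015345 m
Ratio: 0.298208 / 0.015345 ≈ 19.43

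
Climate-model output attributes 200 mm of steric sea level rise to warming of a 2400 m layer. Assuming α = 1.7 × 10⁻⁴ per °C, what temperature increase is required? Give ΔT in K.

ΔT ≈ 0.490 K

ΔT = Δh/(αH) = 0.2 / (1.7×10⁻⁴ × 2400) ≈ 0.4902 K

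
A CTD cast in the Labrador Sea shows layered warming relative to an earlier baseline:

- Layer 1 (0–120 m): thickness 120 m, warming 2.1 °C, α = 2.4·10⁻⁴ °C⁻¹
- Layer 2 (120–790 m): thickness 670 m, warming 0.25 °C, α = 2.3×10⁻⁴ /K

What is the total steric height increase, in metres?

Δh ≈ 0.0990 m

0–120 m: 2.1 × 120 × 2.4×10⁻⁴ = 0.06048 m
Layer 2: 0.25 × 2.3×10⁻⁴ × 670 = 0.038525 m
Δh = 0.06048 + 0.038525 = 0.099005 m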